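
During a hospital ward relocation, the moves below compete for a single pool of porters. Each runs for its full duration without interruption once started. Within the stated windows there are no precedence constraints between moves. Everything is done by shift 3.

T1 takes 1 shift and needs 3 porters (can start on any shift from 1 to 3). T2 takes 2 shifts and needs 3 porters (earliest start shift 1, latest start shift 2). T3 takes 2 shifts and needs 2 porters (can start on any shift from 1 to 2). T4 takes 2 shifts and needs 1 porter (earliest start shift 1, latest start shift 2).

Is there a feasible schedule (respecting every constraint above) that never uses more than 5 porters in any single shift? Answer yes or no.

no

The minimum achievable peak is 6; 5 < 6, so no feasible schedule stays within the cap.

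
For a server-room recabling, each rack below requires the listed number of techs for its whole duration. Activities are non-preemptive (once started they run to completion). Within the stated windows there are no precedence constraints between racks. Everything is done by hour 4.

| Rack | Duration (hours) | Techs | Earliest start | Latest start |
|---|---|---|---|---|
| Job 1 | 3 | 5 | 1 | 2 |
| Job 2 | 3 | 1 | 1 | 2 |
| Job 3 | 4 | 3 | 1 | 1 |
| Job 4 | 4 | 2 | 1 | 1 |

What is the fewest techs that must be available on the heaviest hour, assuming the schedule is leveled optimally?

Schedule Job 1@1, Job 2@1, Job 3@1, Job 4@1: h1:11  h2:11  h3:11  h4:5 — peak 11.
No arrangement of the 4 feasible schedules does better.

11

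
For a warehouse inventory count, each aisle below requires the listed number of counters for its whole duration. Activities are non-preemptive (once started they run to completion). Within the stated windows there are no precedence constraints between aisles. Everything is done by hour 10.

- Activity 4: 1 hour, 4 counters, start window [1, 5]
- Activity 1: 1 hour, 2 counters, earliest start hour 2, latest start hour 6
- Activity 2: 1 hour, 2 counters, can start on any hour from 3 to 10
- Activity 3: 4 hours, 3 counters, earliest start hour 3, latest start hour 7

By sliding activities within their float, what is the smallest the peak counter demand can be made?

4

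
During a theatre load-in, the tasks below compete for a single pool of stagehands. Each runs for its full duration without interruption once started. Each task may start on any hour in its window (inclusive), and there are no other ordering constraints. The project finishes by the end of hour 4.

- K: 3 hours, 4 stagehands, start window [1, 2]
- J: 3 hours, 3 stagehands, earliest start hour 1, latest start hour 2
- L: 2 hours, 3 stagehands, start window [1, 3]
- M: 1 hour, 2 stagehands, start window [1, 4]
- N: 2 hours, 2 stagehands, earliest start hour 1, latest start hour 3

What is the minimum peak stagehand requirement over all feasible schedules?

Early-start (K@1, J@1, L@1, M@1, N@1) gives peak 14: h1:14  h2:12  h3:7  h4:0.
Shift M→4, N→3.
Schedule K@1, J@1, L@1, M@4, N@3: h1:10  h2:10  h3:9  h4:4 — peak 10.

10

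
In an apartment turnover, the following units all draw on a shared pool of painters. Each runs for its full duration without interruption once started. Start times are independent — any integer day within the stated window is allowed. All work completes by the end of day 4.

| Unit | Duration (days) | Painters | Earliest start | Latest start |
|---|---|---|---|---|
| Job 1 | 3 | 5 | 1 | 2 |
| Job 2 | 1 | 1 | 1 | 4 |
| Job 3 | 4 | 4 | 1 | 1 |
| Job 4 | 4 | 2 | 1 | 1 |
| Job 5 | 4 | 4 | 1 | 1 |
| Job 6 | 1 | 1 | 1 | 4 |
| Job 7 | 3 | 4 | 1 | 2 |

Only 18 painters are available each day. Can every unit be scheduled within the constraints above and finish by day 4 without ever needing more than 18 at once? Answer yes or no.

no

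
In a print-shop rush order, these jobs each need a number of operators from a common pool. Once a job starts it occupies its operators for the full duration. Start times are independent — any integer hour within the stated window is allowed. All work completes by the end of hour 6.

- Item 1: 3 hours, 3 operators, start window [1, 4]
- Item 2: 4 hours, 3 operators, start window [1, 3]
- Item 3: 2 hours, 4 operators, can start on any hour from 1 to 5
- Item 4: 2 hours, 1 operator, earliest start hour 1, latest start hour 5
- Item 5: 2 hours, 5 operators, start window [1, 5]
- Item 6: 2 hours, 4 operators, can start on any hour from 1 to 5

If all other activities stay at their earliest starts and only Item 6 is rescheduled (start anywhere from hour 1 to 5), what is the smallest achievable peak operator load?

16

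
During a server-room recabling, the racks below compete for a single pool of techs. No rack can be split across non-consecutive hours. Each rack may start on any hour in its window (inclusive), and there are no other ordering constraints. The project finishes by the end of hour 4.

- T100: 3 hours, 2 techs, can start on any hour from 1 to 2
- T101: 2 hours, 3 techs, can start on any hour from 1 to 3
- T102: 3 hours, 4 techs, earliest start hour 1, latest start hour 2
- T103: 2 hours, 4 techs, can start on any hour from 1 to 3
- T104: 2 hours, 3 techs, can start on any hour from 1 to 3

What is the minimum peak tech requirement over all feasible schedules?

12

Early-start (T100@1, T101@1, T102@1, T103@1, T104@1) gives peak 16: h1:16  h2:16  h3:6  h4:0.
Shift T103→3.
Schedule T100@1, T101@1, T102@1, T103@3, T104@1: h1:12  h2:12  h3:10  h4:4 — peak 12.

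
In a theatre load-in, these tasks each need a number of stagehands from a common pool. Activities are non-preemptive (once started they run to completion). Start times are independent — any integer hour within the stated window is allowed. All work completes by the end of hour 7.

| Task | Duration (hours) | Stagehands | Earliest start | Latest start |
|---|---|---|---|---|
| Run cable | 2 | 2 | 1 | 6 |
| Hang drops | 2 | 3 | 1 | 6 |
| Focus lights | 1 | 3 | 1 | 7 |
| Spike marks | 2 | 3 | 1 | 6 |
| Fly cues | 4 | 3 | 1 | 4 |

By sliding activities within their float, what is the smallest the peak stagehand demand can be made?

6

Early-start (Run cable@1, Hang drops@1, Focus lights@1, Spike marks@1, Fly cues@1) gives peak 14: h1:14  h2:11  h3:3  h4:3  h5:0  h6:0  h7:0.
Shift Focus lights→3, Spike marks→3, Fly cues→4.
Schedule Run cable@1, Hang drops@1, Focus lights@3, Spike marks@3, Fly cues@4: h1:5  h2:5  h3:6  h4:6  h5:3  h6:3  h7:3 — peak 6.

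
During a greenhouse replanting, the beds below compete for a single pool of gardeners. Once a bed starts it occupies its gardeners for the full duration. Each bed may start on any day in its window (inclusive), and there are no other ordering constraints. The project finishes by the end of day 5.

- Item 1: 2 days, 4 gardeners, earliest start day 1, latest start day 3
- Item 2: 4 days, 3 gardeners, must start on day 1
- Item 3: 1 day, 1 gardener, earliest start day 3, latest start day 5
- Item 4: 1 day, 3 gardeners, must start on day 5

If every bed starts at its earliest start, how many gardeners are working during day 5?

At early start, day 5 has: Item 4.
Demand: 3 = 3.

3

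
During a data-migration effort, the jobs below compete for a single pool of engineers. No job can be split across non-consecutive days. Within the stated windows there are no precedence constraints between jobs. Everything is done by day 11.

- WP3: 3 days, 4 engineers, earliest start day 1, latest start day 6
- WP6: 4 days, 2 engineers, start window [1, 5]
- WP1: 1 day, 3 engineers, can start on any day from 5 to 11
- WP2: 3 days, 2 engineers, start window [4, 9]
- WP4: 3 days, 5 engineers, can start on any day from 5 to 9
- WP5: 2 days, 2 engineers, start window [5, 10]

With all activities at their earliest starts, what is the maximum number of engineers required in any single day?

Early-start schedule: WP3@1, WP6@1, WP1@5, WP2@4, WP4@5, WP5@5.
Load per day: day 1: 6, day 2: 6, day 3: 6, day 4: 4, day 5: 12, day 6: 9, day 7: 5, day 8: 0, day 9: 0, day 10: 0, day 11: 0.
Peak is 12.

12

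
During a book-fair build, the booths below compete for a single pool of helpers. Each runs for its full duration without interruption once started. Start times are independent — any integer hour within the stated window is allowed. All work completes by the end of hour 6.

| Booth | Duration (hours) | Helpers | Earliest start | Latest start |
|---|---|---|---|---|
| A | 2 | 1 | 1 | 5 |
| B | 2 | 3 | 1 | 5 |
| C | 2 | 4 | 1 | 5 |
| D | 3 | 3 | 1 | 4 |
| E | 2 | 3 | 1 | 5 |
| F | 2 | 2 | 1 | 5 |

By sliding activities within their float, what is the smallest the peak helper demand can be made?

7

Early-start (A@1, B@1, C@1, D@1, E@1, F@1) gives peak 16: h1:16  h2:16  h3:3  h4:0  h5:0  h6:0.
Shift C→3, E→4, F→5.
Schedule A@1, B@1, C@3, D@1, E@4, F@5: h1:7  h2:7  h3:7  h4:7  h5:5  h6:2 — peak 7.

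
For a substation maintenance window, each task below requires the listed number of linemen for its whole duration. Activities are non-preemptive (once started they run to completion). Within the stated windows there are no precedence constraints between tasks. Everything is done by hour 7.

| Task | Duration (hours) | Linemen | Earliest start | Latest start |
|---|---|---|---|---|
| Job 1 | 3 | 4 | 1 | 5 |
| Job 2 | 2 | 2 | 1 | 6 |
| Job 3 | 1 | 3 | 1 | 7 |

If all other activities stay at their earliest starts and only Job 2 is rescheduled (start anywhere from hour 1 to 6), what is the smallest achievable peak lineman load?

Job 2@1: h1:9  h2:6  h3:4  h4:0  h5:0  h6:0  h7:0 → peak 9
Job 2@2: h1:7  h2:6  h3:6  h4:0  h5:0  h6:0  h7:0 → peak 7
Job 2@3: h1:7  h2:4  h3:6  h4:2  h5:0  h6:0  h7:0 → peak 7
Job 2@4: h1:7  h2:4  h3:4  h4:2  h5:2  h6:0  h7:0 → peak 7
Job 2@5: h1:7  h2:4  h3:4  h4:0  h5:2  h6:2  h7:0 → peak 7
Job 2@6: h1:7  h2:4  h3:4  h4:0  h5:0  h6:2  h7:2 → peak 7
Best is Job 2@2, peak 7.

7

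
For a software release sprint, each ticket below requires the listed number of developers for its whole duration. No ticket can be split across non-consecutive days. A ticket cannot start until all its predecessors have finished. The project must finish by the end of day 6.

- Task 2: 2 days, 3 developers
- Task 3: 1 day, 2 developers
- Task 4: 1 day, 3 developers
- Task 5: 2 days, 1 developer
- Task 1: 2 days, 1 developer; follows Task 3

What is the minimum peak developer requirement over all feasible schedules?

Early-start (Task 2@1, Task 3@1, Task 4@1, Task 5@1, Task 1@2) gives peak 9: d1:9  d2:5  d3:1  d4:0  d5:0  d6:0.
Shift Task 3→3, Task 4→4, Task 5→5, Task 1→5.
Schedule Task 2@1, Task 3@3, Task 4@4, Task 5@5, Task 1@5: d1:3  d2:3  d3:2  d4:3  d5:2  d6:2 — peak 3.
Total developer-days = 15 over 6 days ⇒ peak ≥ ⌈15/6⌉ = 3, so 3 is optimal.

3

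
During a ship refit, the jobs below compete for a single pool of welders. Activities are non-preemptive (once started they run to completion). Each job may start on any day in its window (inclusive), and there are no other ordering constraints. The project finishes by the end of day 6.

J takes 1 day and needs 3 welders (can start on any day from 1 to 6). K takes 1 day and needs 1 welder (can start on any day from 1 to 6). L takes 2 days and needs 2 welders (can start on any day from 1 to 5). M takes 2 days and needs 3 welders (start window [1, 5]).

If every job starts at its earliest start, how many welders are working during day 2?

5

At early start, day 2 has: L, M.
Demand: 2 + 3 = 5.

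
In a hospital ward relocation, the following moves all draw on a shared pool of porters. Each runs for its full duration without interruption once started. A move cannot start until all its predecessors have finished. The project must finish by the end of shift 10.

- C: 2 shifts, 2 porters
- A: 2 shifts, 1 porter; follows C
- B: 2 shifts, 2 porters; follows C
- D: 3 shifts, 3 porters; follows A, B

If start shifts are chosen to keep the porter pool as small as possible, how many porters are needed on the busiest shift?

3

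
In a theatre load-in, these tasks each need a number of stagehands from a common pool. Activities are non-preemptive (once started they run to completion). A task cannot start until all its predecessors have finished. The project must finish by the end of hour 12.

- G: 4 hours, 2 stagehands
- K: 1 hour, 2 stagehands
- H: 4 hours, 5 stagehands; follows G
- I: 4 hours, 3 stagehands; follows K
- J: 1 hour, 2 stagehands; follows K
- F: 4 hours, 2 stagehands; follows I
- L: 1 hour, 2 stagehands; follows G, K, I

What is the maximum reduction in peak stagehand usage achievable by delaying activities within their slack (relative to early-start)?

Early-start peak: h1:4  h2:7  h3:5  h4:5  h5:8  h6:9  h7:7  h8:7  h9:2  h10:0  h11:0  h12:0 ⇒ 9.
Leveled (G@1, K@1, H@6, I@2, J@2, F@6, L@10): h1:4  h2:7  h3:5  h4:5  h5:3  h6:7  h7:7  h8:7  h9:7  h10:2  h11:0  h12:0 ⇒ 7.
Reduction 9 − 7 = 2.

2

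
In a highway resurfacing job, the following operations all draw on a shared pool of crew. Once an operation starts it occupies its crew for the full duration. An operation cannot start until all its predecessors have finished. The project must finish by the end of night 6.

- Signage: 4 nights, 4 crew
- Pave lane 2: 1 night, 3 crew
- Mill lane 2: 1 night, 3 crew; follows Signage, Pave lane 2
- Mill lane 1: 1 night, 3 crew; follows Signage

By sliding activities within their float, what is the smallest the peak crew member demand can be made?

6

Early-start (Signage@1, Pave lane 2@1, Mill lane 2@5, Mill lane 1@5) gives peak 7: n1:7  n2:4  n3:4  n4:4  n5:6  n6:0.
Shift Pave lane 2→5, Mill lane 2→6.
Schedule Signage@1, Pave lane 2@5, Mill lane 2@6, Mill lane 1@5: n1:4  n2:4  n3:4  n4:4  n5:6  n6:3 — peak 6.
No arrangement of the 23 feasible schedules does better.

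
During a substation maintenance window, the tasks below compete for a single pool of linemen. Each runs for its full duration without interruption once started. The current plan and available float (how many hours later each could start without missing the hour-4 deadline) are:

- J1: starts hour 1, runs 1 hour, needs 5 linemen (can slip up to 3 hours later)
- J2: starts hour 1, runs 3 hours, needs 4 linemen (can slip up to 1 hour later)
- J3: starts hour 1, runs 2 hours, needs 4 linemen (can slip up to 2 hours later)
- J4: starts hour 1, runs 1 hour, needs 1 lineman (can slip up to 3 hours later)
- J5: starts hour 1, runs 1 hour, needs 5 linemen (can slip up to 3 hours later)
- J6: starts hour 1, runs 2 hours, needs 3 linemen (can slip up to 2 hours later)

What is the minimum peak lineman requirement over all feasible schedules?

Early-start (J1@1, J2@1, J3@1, J4@1, J5@1, J6@1) gives peak 22: h1:22  h2:11  h3:4  h4:0.
Shift J3→2, J5→4, J6→2.
Schedule J1@1, J2@1, J3@2, J4@1, J5@4, J6@2: h1:10  h2:11  h3:11  h4:5 — peak 11.

11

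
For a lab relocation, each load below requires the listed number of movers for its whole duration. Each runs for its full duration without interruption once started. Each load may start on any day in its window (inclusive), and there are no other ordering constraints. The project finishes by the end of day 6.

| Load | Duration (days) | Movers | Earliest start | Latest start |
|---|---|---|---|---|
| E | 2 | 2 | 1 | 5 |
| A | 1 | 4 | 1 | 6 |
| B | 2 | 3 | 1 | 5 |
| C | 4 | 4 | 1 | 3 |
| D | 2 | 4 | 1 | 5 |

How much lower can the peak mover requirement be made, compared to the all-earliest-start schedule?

9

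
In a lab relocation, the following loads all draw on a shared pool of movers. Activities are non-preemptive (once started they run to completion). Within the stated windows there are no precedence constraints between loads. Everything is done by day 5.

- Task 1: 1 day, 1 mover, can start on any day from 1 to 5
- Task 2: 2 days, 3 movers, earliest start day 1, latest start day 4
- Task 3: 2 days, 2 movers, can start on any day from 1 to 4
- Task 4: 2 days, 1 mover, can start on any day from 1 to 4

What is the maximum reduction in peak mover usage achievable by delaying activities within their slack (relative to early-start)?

Early-start peak: d1:7  d2:6  d3:0  d4:0  d5:0 ⇒ 7.
Leveled (Task 1@1, Task 2@2, Task 3@4, Task 4@4): d1:1  d2:3  d3:3  d4:3  d5:3 ⇒ 3.
Reduction 7 − 3 = 4.

4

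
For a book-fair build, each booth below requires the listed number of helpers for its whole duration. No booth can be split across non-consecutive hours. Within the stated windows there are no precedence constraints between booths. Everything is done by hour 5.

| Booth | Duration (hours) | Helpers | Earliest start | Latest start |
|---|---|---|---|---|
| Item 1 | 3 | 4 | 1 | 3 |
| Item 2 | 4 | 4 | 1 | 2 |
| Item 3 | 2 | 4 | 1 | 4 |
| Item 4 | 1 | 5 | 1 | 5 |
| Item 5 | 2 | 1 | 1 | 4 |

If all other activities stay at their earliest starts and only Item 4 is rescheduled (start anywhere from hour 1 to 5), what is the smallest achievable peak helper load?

13

Item 4@1: h1:18  h2:13  h3:8  h4:4  h5:0 → peak 18
Item 4@2: h1:13  h2:18  h3:8  h4:4  h5:0 → peak 18
Item 4@3: h1:13  h2:13  h3:13  h4:4  h5:0 → peak 13
Item 4@4: h1:13  h2:13  h3:8  h4:9  h5:0 → peak 13
Item 4@5: h1:13  h2:13  h3:8  h4:4  h5:5 → peak 13
Best is Item 4@3, peak 13.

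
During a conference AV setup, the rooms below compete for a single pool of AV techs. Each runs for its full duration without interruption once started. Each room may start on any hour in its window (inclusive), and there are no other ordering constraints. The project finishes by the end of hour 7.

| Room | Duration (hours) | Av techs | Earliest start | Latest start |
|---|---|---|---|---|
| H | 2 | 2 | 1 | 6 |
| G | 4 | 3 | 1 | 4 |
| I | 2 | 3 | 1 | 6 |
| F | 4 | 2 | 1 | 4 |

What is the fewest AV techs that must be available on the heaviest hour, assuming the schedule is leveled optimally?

Early-start (H@1, G@1, I@1, F@1) gives peak 10: h1:10  h2:10  h3:5  h4:5  h5:0  h6:0  h7:0.
Shift I→5, F→3.
Schedule H@1, G@1, I@5, F@3: h1:5  h2:5  h3:5  h4:5  h5:5  h6:5  h7:0 — peak 5.
Total AV tech-hours = 30 over 7 hours ⇒ peak ≥ ⌈30/7⌉ = 5, so 5 is optimal.

5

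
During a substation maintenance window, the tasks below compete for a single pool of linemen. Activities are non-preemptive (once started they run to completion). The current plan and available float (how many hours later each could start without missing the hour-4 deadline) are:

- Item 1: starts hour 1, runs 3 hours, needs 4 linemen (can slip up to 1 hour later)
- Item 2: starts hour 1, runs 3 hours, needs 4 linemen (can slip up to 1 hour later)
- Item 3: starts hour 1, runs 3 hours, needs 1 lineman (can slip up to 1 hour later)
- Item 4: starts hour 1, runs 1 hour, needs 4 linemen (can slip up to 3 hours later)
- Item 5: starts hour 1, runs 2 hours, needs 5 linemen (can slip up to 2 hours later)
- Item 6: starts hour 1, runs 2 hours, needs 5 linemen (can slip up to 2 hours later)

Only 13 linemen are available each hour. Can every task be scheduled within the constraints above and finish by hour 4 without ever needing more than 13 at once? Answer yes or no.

no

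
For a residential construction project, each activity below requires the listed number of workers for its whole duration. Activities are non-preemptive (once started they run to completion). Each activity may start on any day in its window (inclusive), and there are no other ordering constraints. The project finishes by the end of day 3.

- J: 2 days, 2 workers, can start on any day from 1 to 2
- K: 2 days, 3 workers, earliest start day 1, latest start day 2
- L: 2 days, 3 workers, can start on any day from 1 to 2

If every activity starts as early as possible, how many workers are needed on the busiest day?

Early-start schedule: J@1, K@1, L@1.
Load per day: day 1: 8, day 2: 8, day 3: 0.
Peak is 8.

8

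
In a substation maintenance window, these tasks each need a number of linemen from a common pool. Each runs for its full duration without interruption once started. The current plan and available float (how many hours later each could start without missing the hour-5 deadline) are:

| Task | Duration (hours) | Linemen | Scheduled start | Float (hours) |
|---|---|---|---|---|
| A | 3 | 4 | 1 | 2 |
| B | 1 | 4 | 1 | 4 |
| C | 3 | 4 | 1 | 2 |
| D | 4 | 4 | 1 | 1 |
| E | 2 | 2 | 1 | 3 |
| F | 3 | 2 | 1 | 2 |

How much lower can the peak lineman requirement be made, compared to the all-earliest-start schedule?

6

Early-start peak: h1:20  h2:16  h3:14  h4:4  h5:0 ⇒ 20.
Leveled (A@1, B@1, C@1, D@2, E@1, F@3): h1:14  h2:14  h3:14  h4:6  h5:6 ⇒ 14.
Reduction 20 − 14 = 6.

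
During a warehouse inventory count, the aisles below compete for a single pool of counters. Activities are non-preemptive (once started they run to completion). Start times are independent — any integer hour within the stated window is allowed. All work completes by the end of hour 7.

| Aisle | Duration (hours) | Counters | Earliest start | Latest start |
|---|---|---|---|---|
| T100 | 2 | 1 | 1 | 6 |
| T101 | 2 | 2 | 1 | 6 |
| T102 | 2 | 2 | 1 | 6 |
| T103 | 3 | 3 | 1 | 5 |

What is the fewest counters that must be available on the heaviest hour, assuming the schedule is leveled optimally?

Early-start (T100@1, T101@1, T102@1, T103@1) gives peak 8: h1:8  h2:8  h3:3  h4:0  h5:0  h6:0  h7:0.
Shift T102→3, T103→5.
Schedule T100@1, T101@1, T102@3, T103@5: h1:3  h2:3  h3:2  h4:2  h5:3  h6:3  h7:3 — peak 3.
Total counter-hours = 19 over 7 hours ⇒ peak ≥ ⌈19/7⌉ = 3, so 3 is optimal.

3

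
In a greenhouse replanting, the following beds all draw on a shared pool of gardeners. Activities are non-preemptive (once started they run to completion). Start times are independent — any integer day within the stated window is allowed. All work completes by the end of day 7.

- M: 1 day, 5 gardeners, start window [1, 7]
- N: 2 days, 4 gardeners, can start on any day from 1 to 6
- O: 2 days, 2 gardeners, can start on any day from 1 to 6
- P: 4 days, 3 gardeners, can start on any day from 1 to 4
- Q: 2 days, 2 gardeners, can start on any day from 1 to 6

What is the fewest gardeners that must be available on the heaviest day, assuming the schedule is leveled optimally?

5

Early-start (M@1, N@1, O@1, P@1, Q@1) gives peak 16: d1:16  d2:11  d3:3  d4:3  d5:0  d6:0  d7:0.
Shift N→2, O→4, P→4, Q→6.
Schedule M@1, N@2, O@4, P@4, Q@6: d1:5  d2:4  d3:4  d4:5  d5:5  d6:5  d7:5 — peak 5.
Total gardener-days = 33 over 7 days ⇒ peak ≥ ⌈33/7⌉ = 5, so 5 is optimal.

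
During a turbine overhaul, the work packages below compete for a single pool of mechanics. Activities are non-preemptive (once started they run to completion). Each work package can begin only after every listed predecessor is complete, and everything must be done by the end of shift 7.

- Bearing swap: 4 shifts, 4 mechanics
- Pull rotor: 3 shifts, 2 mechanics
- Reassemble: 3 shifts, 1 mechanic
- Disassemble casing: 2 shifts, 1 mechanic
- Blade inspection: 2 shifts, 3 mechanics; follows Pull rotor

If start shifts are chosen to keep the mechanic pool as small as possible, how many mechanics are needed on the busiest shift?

Early-start (Bearing swap@1, Pull rotor@1, Reassemble@1, Disassemble casing@1, Blade inspection@4) gives peak 8: s1:8  s2:8  s3:7  s4:7  s5:3  s6:0  s7:0.
Shift Reassemble→4, Disassemble casing→4, Blade inspection→5.
Schedule Bearing swap@1, Pull rotor@1, Reassemble@4, Disassemble casing@4, Blade inspection@5: s1:6  s2:6  s3:6  s4:6  s5:5  s6:4  s7:0 — peak 6.

6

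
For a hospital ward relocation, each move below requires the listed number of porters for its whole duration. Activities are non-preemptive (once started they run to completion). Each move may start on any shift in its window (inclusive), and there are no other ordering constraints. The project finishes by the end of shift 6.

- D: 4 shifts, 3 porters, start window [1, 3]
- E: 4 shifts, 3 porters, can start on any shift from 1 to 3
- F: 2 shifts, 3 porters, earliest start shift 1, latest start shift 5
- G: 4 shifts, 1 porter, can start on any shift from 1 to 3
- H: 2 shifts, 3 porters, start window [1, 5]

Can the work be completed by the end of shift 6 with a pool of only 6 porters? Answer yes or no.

Total porter-shifts = 40; over 6 shifts the average is 40/6 > 6, so some shift must exceed 6.

no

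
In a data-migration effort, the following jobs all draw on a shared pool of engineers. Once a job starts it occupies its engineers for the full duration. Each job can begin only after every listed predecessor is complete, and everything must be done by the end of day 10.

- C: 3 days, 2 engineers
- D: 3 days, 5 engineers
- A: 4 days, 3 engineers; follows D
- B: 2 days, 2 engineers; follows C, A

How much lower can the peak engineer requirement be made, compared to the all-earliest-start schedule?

Early-start peak: d1:7  d2:7  d3:7  d4:3  d5:3  d6:3  d7:3  d8:2  d9:2  d10:0 ⇒ 7.
Leveled (C@4, D@1, A@4, B@8): d1:5  d2:5  d3:5  d4:5  d5:5  d6:5  d7:3  d8:2  d9:2  d10:0 ⇒ 5.
Reduction 7 − 5 = 2.

2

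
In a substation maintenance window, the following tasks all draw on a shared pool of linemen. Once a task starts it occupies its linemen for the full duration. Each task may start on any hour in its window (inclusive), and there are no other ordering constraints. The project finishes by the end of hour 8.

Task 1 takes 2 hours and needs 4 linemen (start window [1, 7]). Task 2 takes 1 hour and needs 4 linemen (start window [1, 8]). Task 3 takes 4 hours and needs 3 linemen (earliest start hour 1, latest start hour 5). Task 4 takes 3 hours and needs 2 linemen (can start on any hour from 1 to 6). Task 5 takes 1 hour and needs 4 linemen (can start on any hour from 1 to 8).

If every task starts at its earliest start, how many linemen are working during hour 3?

5

At early start, hour 3 has: Task 3, Task 4.
Demand: 3 + 2 = 5.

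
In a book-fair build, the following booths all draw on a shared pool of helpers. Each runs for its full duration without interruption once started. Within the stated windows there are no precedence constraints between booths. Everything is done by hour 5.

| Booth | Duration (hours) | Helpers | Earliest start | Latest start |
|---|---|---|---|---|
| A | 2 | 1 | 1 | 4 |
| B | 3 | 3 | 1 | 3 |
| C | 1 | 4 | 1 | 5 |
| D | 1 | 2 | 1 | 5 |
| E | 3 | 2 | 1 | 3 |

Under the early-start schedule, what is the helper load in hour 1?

At early start, hour 1 has: A, B, C, D, E.
Demand: 1 + 3 + 4 + 2 + 2 = 12.

12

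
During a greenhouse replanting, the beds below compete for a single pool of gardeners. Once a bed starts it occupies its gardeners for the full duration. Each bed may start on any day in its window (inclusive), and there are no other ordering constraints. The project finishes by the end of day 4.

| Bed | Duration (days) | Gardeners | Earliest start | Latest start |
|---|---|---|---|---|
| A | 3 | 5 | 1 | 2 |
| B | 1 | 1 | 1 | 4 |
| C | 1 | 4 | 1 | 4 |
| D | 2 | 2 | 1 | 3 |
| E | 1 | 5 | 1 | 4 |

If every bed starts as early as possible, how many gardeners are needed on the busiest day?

Early-start schedule: A@1, B@1, C@1, D@1, E@1.
Load per day: day 1: 17, day 2: 7, day 3: 5, day 4: 0.
Peak is 17.

17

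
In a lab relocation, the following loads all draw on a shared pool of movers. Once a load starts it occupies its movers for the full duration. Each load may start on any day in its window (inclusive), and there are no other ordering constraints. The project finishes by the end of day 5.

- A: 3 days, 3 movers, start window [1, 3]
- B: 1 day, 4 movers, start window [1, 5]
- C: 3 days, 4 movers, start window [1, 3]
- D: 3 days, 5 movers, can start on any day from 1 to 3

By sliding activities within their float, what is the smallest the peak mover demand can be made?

12

Early-start (A@1, B@1, C@1, D@1) gives peak 16: d1:16  d2:12  d3:12  d4:0  d5:0.
Shift D→2.
Schedule A@1, B@1, C@1, D@2: d1:11  d2:12  d3:12  d4:5  d5:0 — peak 12.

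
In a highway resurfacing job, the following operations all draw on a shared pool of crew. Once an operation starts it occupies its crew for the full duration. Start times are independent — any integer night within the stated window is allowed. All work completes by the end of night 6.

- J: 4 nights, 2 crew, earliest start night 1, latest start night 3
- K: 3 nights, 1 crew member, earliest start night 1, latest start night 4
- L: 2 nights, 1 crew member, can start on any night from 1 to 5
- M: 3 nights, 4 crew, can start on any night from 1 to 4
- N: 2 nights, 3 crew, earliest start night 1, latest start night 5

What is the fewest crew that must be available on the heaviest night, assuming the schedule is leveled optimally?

6

Early-start (J@1, K@1, L@1, M@1, N@1) gives peak 11: n1:11  n2:11  n3:7  n4:2  n5:0  n6:0.
Shift L→5, M→4.
Schedule J@1, K@1, L@5, M@4, N@1: n1:6  n2:6  n3:3  n4:6  n5:5  n6:5 — peak 6.
Total crew member-nights = 31 over 6 nights ⇒ peak ≥ ⌈31/6⌉ = 6, so 6 is optimal.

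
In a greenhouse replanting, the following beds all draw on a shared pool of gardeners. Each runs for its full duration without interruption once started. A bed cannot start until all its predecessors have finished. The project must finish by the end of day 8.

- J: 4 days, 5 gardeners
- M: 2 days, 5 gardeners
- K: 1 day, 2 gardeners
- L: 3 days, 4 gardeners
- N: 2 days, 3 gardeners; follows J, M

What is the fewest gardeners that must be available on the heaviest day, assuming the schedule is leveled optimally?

Early-start (J@1, M@1, K@1, L@1, N@5) gives peak 16: d1:16  d2:14  d3:9  d4:5  d5:3  d6:3  d7:0  d8:0.
Shift M→5, L→2, N→7.
Schedule J@1, M@5, K@1, L@2, N@7: d1:7  d2:9  d3:9  d4:9  d5:5  d6:5  d7:3  d8:3 — peak 9.

9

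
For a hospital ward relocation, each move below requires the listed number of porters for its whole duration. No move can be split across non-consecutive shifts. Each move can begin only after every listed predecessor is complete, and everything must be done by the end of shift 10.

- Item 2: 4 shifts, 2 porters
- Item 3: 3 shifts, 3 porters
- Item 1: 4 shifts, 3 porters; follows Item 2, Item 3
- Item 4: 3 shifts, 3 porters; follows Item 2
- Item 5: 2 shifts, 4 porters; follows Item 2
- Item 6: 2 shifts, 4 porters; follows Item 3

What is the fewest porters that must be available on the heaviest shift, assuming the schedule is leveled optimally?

7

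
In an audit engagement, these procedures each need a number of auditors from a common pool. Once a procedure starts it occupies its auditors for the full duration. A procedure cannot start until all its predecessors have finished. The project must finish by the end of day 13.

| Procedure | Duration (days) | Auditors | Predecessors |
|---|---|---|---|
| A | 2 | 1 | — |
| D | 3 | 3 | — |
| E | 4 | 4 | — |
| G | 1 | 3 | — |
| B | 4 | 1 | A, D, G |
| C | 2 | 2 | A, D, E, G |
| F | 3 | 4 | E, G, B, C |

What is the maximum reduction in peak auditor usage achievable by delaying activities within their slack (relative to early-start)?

Early-start peak: d1:11  d2:8  d3:7  d4:5  d5:3  d6:3  d7:1  d8:4  d9:4  d10:4  d11:0  d12:0  d13:0 ⇒ 11.
Leveled (A@1, D@1, E@5, G@4, B@5, C@9, F@11): d1:4  d2:4  d3:3  d4:3  d5:5  d6:5  d7:5  d8:5  d9:2  d10:2  d11:4  d12:4  d13:4 ⇒ 5.
Reduction 11 − 5 = 6.

6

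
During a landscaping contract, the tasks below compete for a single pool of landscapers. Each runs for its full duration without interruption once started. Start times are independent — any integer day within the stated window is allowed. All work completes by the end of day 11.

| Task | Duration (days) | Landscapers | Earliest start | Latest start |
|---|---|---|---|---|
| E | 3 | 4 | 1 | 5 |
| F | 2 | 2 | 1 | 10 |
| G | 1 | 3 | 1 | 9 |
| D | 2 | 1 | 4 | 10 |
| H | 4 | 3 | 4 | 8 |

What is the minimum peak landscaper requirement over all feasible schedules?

4

Early-start (E@1, F@1, G@1, D@4, H@4) gives peak 9: d1:9  d2:6  d3:4  d4:4  d5:4  d6:3  d7:3  d8:0  d9:0  d10:0  d11:0.
Shift F→4, G→6, H→7.
Schedule E@1, F@4, G@6, D@4, H@7: d1:4  d2:4  d3:4  d4:3  d5:3  d6:3  d7:3  d8:3  d9:3  d10:3  d11:0 — peak 4.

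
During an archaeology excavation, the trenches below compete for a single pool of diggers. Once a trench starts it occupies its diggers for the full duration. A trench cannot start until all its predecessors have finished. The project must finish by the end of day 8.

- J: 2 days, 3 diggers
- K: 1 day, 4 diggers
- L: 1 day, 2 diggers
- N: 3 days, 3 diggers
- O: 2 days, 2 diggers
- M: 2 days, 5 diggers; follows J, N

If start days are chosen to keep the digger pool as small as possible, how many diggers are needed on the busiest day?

Early-start (J@1, K@1, L@1, N@1, O@1, M@4) gives peak 14: d1:14  d2:8  d3:3  d4:5  d5:5  d6:0  d7:0  d8:0.
Shift K→3, N→4, O→4, M→7.
Schedule J@1, K@3, L@1, N@4, O@4, M@7: d1:5  d2:3  d3:4  d4:5  d5:5  d6:3  d7:5  d8:5 — peak 5.
Total digger-days = 35 over 8 days ⇒ peak ≥ ⌈35/8⌉ = 5, so 5 is optimal.

5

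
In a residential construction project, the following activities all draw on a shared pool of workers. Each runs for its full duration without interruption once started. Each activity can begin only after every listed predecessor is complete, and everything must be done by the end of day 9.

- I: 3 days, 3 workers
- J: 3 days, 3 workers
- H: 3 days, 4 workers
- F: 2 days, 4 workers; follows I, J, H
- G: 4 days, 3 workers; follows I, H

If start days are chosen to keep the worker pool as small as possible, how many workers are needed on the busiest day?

Early-start (I@1, J@1, H@1, F@4, G@4) gives peak 10: d1:10  d2:10  d3:10  d4:7  d5:7  d6:3  d7:3  d8:0  d9:0.
Shift J→4, F→7.
Schedule I@1, J@4, H@1, F@7, G@4: d1:7  d2:7  d3:7  d4:6  d5:6  d6:6  d7:7  d8:4  d9:0 — peak 7.

7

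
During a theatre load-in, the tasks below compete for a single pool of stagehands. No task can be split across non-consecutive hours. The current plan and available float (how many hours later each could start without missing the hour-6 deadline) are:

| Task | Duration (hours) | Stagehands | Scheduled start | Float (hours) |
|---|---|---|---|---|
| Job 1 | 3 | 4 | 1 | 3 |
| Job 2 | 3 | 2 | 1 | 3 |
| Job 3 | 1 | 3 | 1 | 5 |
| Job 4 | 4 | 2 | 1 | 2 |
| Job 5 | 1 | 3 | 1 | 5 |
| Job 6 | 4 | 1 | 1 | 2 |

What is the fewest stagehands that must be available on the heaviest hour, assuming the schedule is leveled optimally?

7

Early-start (Job 1@1, Job 2@1, Job 3@1, Job 4@1, Job 5@1, Job 6@1) gives peak 15: h1:15  h2:9  h3:9  h4:3  h5:0  h6:0.
Shift Job 2→4, Job 4→2, Job 5→6, Job 6→2.
Schedule Job 1@1, Job 2@4, Job 3@1, Job 4@2, Job 5@6, Job 6@2: h1:7  h2:7  h3:7  h4:5  h5:5  h6:5 — peak 7.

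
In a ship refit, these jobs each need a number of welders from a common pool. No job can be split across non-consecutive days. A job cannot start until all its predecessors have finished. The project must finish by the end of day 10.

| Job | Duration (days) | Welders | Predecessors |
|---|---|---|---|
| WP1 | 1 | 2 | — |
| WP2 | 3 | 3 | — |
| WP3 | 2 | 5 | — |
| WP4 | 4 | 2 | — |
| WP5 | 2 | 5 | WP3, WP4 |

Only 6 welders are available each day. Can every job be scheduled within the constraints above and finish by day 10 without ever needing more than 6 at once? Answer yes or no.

yes

Schedule WP1@1, WP2@1, WP3@6, WP4@2, WP5@8: d1:5  d2:5  d3:5  d4:2  d5:2  d6:5  d7:5  d8:5  d9:5  d10:0 — peak 5 ≤ 6.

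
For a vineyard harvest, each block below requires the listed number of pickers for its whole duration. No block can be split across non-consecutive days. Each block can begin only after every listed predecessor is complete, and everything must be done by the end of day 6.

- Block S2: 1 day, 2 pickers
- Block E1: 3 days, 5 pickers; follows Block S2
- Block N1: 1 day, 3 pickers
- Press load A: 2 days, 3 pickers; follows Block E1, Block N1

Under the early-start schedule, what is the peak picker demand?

Early-start schedule: Block S2@1, Block E1@2, Block N1@1, Press load A@5.
Load per day: day 1: 5, day 2: 5, day 3: 5, day 4: 5, day 5: 3, day 6: 3.
Peak is 5.

5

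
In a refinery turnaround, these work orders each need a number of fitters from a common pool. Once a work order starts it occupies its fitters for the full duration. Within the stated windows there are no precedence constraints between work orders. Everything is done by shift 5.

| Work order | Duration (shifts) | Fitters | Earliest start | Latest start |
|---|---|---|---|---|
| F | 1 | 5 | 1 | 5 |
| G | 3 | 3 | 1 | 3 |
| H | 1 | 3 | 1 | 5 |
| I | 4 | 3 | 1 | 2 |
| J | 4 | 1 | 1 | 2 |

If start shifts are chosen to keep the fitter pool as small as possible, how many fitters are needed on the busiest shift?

7

Early-start (F@1, G@1, H@1, I@1, J@1) gives peak 15: s1:15  s2:7  s3:7  s4:4  s5:0.
Shift G→2, H→5, I→2.
Schedule F@1, G@2, H@5, I@2, J@1: s1:6  s2:7  s3:7  s4:7  s5:6 — peak 7.
Total fitter-shifts = 33 over 5 shifts ⇒ peak ≥ ⌈33/5⌉ = 7, so 7 is optimal.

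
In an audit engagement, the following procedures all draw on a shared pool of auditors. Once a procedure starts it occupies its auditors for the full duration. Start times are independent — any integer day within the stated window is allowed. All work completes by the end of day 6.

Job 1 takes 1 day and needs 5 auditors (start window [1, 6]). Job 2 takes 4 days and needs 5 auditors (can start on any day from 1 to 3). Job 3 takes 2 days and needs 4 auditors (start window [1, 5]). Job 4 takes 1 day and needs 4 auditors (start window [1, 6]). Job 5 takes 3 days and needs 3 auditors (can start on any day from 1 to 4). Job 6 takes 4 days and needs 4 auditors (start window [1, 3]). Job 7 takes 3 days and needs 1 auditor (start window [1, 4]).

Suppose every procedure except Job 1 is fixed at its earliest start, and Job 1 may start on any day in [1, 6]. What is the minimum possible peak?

Job 1@1: d1:26  d2:17  d3:13  d4:9  d5:0  d6:0 → peak 26
Job 1@2: d1:21  d2:22  d3:13  d4:9  d5:0  d6:0 → peak 22
Job 1@3: d1:21  d2:17  d3:18  d4:9  d5:0  d6:0 → peak 21
Job 1@4: d1:21  d2:17  d3:13  d4:14  d5:0  d6:0 → peak 21
Job 1@5: d1:21  d2:17  d3:13  d4:9  d5:5  d6:0 → peak 21
Job 1@6: d1:21  d2:17  d3:13  d4:9  d5:0  d6:5 → peak 21
Best is Job 1@3, peak 21.

21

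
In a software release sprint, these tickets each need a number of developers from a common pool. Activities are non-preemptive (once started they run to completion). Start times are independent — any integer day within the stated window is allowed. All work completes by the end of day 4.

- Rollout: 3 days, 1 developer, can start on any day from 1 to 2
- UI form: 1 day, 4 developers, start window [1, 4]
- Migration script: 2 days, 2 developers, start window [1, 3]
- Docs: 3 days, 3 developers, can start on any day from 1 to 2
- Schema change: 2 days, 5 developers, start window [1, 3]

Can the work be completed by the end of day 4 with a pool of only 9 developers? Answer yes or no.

Schedule Rollout@1, UI form@1, Migration script@1, Docs@2, Schema change@3: d1:7  d2:6  d3:9  d4:8 — peak 9 ≤ 9.

yes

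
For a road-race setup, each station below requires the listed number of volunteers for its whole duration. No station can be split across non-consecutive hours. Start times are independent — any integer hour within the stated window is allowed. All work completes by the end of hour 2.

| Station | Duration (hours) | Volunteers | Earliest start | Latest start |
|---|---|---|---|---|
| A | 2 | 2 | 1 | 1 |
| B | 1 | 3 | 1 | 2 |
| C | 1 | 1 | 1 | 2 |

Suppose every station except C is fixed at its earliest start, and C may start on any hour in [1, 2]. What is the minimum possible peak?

5

C@1: h1:6  h2:2 → peak 6
C@2: h1:5  h2:3 → peak 5
Best is C@2, peak 5.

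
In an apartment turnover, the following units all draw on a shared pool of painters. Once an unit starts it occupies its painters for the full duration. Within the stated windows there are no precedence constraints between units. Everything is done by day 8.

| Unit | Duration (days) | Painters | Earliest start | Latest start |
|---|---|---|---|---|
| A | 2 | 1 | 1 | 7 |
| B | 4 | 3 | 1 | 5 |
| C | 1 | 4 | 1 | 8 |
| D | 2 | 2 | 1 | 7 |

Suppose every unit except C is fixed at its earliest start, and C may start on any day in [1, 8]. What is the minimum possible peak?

6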